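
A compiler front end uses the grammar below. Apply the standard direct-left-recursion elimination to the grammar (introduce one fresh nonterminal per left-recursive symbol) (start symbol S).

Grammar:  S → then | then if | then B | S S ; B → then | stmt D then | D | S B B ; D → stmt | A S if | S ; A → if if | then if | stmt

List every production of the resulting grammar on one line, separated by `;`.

Directly left-recursive nonterminal: S.
For S: α = {S}, β = {then, then if, then B}. Rewrite as S → β S' and S' → α S' | ε.

S → then S' | then if S' | then B S'; B → then | stmt D then | D | S B B; D → stmt | A S if | S; A → if if | then if | stmt; S' → S S' | ε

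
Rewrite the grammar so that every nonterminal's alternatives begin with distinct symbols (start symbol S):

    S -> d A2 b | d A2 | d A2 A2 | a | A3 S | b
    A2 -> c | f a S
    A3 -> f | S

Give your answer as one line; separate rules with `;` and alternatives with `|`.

S -> a | A3 S | b | d A2 S'; A2 -> c | f a S; A3 -> f | S; S' -> b | ε | A2

S has alternatives sharing prefix 'd A2': factor to S → d A2 S' with S' → b | ε | A2.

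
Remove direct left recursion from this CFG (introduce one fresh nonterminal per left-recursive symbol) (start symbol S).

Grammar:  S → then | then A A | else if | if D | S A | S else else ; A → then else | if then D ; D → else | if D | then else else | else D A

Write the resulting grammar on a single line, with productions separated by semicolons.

S → then S' | then A A S' | else if S' | if D S'; A → then else | if then D; D → else | if D | then else else | else D A; S' → A S' | else else S' | ε

Directly left-recursive nonterminal: S.
For S: α = {A, else else}, β = {then, then A A, else if, if D}. Rewrite as S → β S' and S' → α S' | ε.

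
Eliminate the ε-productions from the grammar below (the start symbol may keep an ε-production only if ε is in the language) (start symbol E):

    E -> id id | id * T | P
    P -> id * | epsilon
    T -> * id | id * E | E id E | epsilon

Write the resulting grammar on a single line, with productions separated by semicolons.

E -> id id | id * T | id * | P | ε; P -> id *; T -> * id | id * E | id * | E id E | E id | id E | id

Nullable nonterminals: {E, P, T}.
ε ∈ L(G) since E is nullable, so keep E → ε.
Expand every rule over subsets of its nullable positions: E → id * T gives id * T | id *. T → id * E gives id * E | id *. T → E id E gives E id E | E id | id E | id.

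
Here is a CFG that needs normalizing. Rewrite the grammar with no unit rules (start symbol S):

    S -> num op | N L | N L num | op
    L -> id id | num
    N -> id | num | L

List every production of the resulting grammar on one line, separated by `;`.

Unit pairs: N ⇒* {L}.
For every A with A ⇒* B via unit rules, add B's non-unit alternatives to A; then delete every rule of the form X → Y.

S -> num op | N L | N L num | op; L -> id id | num; N -> id id | num | id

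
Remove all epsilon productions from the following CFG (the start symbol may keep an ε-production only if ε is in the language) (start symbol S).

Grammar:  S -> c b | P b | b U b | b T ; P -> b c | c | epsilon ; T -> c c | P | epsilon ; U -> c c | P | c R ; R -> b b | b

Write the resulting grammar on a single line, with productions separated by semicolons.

Nullable nonterminals: {P, T, U}.
ε ∉ L(G), so no ε-production is kept.
Expand every rule over subsets of its nullable positions: S → P b gives P b | b. S → b U b gives b U b | b b.

S -> c b | P b | b | b U b | b b | b T; P -> b c | c; T -> c c | P; U -> c c | P | c R; R -> b b | b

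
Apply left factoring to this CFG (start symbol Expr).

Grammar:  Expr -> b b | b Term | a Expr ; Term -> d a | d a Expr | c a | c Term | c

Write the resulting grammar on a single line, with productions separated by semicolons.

Expr -> a Expr | b Expr1; Term -> c Term1 | d a Term2; Expr1 -> b | Term; Term1 -> a | Term | ε; Term2 -> ε | Expr

Expr has alternatives sharing prefix 'b': factor to Expr → b Expr1 with Expr1 → b | Term.
Term has alternatives sharing prefix 'c': factor to Term → c Term1 with Term1 → a | Term | ε.
Term has alternatives sharing prefix 'd a': factor to Term → d a Term2 with Term2 → ε | Expr.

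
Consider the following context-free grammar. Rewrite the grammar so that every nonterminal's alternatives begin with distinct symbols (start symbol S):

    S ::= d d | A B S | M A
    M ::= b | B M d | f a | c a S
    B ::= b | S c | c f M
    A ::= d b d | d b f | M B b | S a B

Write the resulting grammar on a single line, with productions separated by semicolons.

S ::= d d | A B S | M A; M ::= b | B M d | f a | c a S; B ::= b | S c | c f M; A ::= M B b | S a B | d b A'; A' ::= d | f

A has alternatives sharing prefix 'd b': factor to A → d b A' with A' → d | f.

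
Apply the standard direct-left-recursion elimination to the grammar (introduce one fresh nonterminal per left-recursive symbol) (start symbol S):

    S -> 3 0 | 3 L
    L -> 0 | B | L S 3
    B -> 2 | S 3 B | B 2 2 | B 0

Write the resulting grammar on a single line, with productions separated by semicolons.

S -> 3 0 | 3 L; L -> 0 L' | B L'; B -> 2 B' | S 3 B B'; L' -> S 3 L' | ε; B' -> 2 2 B' | 0 B' | ε

L, B are directly left-recursive.
For L: α = {S 3}, β = {0, B}. Rewrite as L → β L' and L' → α L' | ε.
For B: α = {2 2, 0}, β = {2, S 3 B}. Rewrite as B → β B' and B' → α B' | ε.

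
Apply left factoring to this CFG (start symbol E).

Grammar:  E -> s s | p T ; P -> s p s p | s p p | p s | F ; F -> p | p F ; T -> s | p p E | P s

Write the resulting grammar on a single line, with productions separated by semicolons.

E -> s s | p T; P -> p s | F | s p P'; F -> p F'; T -> s | p p E | P s; P' -> s p | p; F' -> ε | F

P has alternatives sharing prefix 's p': factor to P → s p P' with P' → s p | p.
F has alternatives sharing prefix 'p': factor to F → p F' with F' → ε | F.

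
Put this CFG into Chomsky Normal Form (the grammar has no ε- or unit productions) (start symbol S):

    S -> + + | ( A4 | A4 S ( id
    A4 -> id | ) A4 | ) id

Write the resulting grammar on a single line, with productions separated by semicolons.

S -> X1 X1 | X2 A4 | A4 Y1; A4 -> id | X4 A4 | X4 X3; X1 -> +; X2 -> (; X3 -> id; X4 -> ); Y1 -> S Y2; Y2 -> X2 X3

Introduce a nonterminal for each terminal appearing in a rule of length ≥ 2: X1 → +, X2 → (, X3 → id, X4 → ).
Binarize each right-hand side of length ≥ 3 by chaining fresh nonterminals (Y1, Y2, …): affected rules were S → A4 S X2 X3.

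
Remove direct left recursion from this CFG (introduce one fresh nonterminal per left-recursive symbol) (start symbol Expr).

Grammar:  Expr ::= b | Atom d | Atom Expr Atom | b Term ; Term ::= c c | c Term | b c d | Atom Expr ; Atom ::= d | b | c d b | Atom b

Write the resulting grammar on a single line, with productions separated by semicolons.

Left recursion appears on Atom.
For Atom: α = {b}, β = {d, b, c d b}. Rewrite as Atom → β Atom1 and Atom1 → α Atom1 | ε.

Expr ::= b | Atom d | Atom Expr Atom | b Term; Term ::= c c | c Term | b c d | Atom Expr; Atom ::= d Atom1 | b Atom1 | c d b Atom1; Atom1 ::= b Atom1 | ε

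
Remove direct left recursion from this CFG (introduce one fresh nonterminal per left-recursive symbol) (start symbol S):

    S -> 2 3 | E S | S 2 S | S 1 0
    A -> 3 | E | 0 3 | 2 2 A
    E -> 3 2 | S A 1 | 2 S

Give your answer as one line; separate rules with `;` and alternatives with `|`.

Left recursion appears on S.
For S: α = {2 S, 1 0}, β = {2 3, E S}. Rewrite as S → β S' and S' → α S' | ε.

S -> 2 3 S' | E S S'; A -> 3 | E | 0 3 | 2 2 A; E -> 3 2 | S A 1 | 2 S; S' -> 2 S S' | 1 0 S' | eps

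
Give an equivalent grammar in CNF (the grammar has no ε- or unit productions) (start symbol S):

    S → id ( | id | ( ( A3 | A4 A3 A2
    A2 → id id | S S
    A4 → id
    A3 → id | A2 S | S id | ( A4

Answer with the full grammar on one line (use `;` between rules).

S → X1 X2 | id | X2 Y1 | A4 Y2; A2 → X1 X1 | S S; A4 → id; A3 → id | A2 S | S X1 | X2 A4; X1 → id; X2 → (; Y1 → X2 A3; Y2 → A3 A2

Introduce a nonterminal for each terminal appearing in a rule of length ≥ 2: X1 → id, X2 → (.
Binarize each right-hand side of length ≥ 3 by chaining fresh nonterminals (Y1, Y2, …): affected rules were S → X2 X2 A3; S → A4 A3 A2.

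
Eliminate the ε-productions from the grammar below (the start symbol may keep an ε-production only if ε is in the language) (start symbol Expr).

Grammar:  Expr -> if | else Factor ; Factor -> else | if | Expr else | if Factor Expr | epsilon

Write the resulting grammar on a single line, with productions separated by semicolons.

The nullable symbols are {Factor}.
ε ∉ L(G), so no ε-production is kept.
Add the nullable-subset variants: Expr → else Factor gives else Factor | else. Factor → if Factor Expr gives if Factor Expr | if Expr.

Expr -> if | else Factor | else; Factor -> else | if | Expr else | if Factor Expr | if Expr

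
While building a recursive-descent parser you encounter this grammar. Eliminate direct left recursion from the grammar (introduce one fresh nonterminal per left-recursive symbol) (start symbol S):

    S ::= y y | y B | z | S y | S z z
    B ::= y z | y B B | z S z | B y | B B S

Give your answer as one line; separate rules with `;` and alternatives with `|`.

Directly left-recursive nonterminals: S, B.
For S: α = {y, z z}, β = {y y, y B, z}. Rewrite as S → β S' and S' → α S' | ε.
For B: α = {y, B S}, β = {y z, y B B, z S z}. Rewrite as B → β B' and B' → α B' | ε.

S ::= y y S' | y B S' | z S'; B ::= y z B' | y B B B' | z S z B'; S' ::= y S' | z z S' | ε; B' ::= y B' | B S B' | ε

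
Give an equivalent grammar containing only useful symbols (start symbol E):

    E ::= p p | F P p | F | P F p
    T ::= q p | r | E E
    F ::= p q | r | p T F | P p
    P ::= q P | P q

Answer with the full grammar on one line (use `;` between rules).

Generating nonterminals: {E, F, T}.
Reachable from E after that: {E, F, T}.
Removed useless symbols: {P} and every production mentioning them.

E ::= p p | F; T ::= q p | r | E E; F ::= p q | r | p T F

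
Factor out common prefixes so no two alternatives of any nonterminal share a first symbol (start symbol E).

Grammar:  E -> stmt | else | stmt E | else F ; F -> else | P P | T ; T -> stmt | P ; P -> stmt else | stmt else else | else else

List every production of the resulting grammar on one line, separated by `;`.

E has alternatives sharing prefix 'stmt': factor to E → stmt E' with E' → ε | E.
E has alternatives sharing prefix 'else': factor to E → else E'' with E'' → ε | F.
P has alternatives sharing prefix 'stmt else': factor to P → stmt else P' with P' → ε | else.

E -> stmt E' | else E''; F -> else | P P | T; T -> stmt | P; P -> else else | stmt else P'; E' -> epsilon | E; E'' -> epsilon | F; P' -> epsilon | else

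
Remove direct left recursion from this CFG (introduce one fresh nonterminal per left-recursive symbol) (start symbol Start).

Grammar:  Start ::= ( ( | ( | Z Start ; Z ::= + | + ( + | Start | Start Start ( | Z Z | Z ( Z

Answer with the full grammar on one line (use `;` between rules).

Z is directly left-recursive.
For Z: α = {Z, ( Z}, β = {+, + ( +, Start, Start Start (}. Rewrite as Z → β Z1 and Z1 → α Z1 | ε.

Start ::= ( ( | ( | Z Start; Z ::= + Z1 | + ( + Z1 | Start Z1 | Start Start ( Z1; Z1 ::= Z Z1 | ( Z Z1 | ε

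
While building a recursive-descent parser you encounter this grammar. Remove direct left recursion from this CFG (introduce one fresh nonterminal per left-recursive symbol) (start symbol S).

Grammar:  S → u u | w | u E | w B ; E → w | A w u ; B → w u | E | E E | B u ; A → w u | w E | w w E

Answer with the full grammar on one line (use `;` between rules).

S → u u | w | u E | w B; E → w | A w u; B → w u B' | E B' | E E B'; A → w u | w E | w w E; B' → u B' | ε

Directly left-recursive nonterminal: B.
For B: α = {u}, β = {w u, E, E E}. Rewrite as B → β B' and B' → α B' | ε.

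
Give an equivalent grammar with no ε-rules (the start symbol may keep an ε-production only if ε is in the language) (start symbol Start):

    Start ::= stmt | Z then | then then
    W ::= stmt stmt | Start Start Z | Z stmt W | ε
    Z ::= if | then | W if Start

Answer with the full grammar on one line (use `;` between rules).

Start ::= stmt | Z then | then then; W ::= stmt stmt | Start Start Z | Z stmt W | Z stmt; Z ::= if | then | W if Start | if Start

The nullable symbols are {W}.
ε ∉ L(G), so no ε-production is kept.
Add the nullable-subset variants: W → Z stmt W gives Z stmt W | Z stmt. Z → W if Start gives W if Start | if Start.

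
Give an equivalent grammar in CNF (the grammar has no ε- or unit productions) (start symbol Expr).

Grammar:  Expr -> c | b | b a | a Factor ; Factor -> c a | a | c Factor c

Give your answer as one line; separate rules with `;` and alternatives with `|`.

Expr -> c | b | X1 X2 | X2 Factor; Factor -> X3 X2 | a | X3 Y1; X1 -> b; X2 -> a; X3 -> c; Y1 -> Factor X3

Introduce a nonterminal for each terminal appearing in a rule of length ≥ 2: X1 → b, X2 → a, X3 → c.
Binarize each right-hand side of length ≥ 3 by chaining fresh nonterminals (Y1, Y2, …): affected rules were Factor → X3 Factor X3.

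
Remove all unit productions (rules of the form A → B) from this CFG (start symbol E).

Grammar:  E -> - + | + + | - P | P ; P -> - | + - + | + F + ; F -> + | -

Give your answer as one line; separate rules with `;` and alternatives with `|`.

E -> - + | + + | - P | - | + - + | + F +; P -> - | + - + | + F +; F -> + | -

Unit pairs: E ⇒* {P}.
For each unit pair (A, B), copy every non-unit production of B to A, then drop all unit productions.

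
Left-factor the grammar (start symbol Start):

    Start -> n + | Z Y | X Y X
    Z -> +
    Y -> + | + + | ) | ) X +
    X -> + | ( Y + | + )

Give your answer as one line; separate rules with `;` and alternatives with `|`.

Start -> n + | Z Y | X Y X; Z -> +; Y -> + Y1 | ) Y2; X -> ( Y + | + X1; Y1 -> ε | +; Y2 -> ε | X +; X1 -> ε | )

Y has alternatives sharing prefix '+': factor to Y → + Y1 with Y1 → ε | +.
Y has alternatives sharing prefix ')': factor to Y → ) Y2 with Y2 → ε | X +.
X has alternatives sharing prefix '+': factor to X → + X1 with X1 → ε | ).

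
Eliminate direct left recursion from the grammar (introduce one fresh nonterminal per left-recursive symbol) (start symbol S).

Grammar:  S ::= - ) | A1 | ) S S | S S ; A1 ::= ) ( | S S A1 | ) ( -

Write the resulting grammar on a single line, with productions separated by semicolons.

Directly left-recursive nonterminal: S.
For S: α = {S}, β = {- ), A1, ) S S}. Rewrite as S → β S' and S' → α S' | ε.

S ::= - ) S' | A1 S' | ) S S S'; A1 ::= ) ( | S S A1 | ) ( -; S' ::= S S' | ε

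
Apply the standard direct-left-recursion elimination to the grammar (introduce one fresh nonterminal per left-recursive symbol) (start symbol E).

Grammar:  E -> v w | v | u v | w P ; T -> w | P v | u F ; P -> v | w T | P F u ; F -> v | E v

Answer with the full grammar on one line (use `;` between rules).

P is directly left-recursive.
For P: α = {F u}, β = {v, w T}. Rewrite as P → β P' and P' → α P' | ε.

E -> v w | v | u v | w P; T -> w | P v | u F; P -> v P' | w T P'; F -> v | E v; P' -> F u P' | eps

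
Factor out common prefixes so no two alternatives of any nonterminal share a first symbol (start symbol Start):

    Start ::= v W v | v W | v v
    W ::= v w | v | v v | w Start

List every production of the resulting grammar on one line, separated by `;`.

Start ::= v Start1; W ::= w Start | v W1; Start1 ::= v | W Start11; W1 ::= w | ε | v; Start11 ::= v | ε

Start has alternatives sharing prefix 'v': factor to Start → v Start1 with Start1 → W v | W | v.
W has alternatives sharing prefix 'v': factor to W → v W1 with W1 → w | ε | v.
Start1 has alternatives sharing prefix 'W': factor to Start1 → W Start11 with Start11 → v | ε.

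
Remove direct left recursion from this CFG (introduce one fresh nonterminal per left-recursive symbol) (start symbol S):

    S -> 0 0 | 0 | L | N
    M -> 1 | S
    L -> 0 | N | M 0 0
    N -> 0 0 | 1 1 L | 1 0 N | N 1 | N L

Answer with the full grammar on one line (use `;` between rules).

S -> 0 0 | 0 | L | N; M -> 1 | S; L -> 0 | N | M 0 0; N -> 0 0 N' | 1 1 L N' | 1 0 N N'; N' -> 1 N' | L N' | epsilon

N is directly left-recursive.
For N: α = {1, L}, β = {0 0, 1 1 L, 1 0 N}. Rewrite as N → β N' and N' → α N' | ε.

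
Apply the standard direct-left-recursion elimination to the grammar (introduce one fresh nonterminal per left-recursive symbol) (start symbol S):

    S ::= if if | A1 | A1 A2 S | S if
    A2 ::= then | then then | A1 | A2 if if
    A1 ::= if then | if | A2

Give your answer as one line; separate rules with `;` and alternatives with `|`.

S ::= if if S' | A1 S' | A1 A2 S S'; A2 ::= then A2' | then then A2' | A1 A2'; A1 ::= if then | if | A2; S' ::= if S' | eps; A2' ::= if if A2' | eps

S, A2 are directly left-recursive.
For S: α = {if}, β = {if if, A1, A1 A2 S}. Rewrite as S → β S' and S' → α S' | ε.
For A2: α = {if if}, β = {then, then then, A1}. Rewrite as A2 → β A2' and A2' → α A2' | ε.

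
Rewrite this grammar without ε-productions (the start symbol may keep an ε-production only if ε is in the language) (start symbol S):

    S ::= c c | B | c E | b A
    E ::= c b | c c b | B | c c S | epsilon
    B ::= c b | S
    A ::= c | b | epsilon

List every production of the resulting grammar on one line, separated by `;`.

Nullable set = {A, E}.
ε ∉ L(G), so no ε-production is kept.
Expand every rule over subsets of its nullable positions: S → c E gives c E | c. S → b A gives b A | b.

S ::= c c | B | c E | c | b A | b; E ::= c b | c c b | B | c c S; B ::= c b | S; A ::= c | b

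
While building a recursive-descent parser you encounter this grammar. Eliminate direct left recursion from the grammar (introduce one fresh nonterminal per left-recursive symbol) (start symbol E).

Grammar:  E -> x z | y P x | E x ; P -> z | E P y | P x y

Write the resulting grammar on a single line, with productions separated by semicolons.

E -> x z E' | y P x E'; P -> z P' | E P y P'; E' -> x E' | eps; P' -> x y P' | eps

Left recursion appears on E, P.
For E: α = {x}, β = {x z, y P x}. Rewrite as E → β E' and E' → α E' | ε.
For P: α = {x y}, β = {z, E P y}. Rewrite as P → β P' and P' → α P' | ε.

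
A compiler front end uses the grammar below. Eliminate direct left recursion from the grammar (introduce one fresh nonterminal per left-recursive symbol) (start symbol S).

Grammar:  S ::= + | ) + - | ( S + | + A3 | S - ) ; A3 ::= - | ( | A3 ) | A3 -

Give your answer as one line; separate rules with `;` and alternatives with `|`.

S, A3 are directly left-recursive.
For S: α = {- )}, β = {+, ) + -, ( S +, + A3}. Rewrite as S → β S' and S' → α S' | ε.
For A3: α = {), -}, β = {-, (}. Rewrite as A3 → β A3' and A3' → α A3' | ε.

S ::= + S' | ) + - S' | ( S + S' | + A3 S'; A3 ::= - A3' | ( A3'; S' ::= - ) S' | ε; A3' ::= ) A3' | - A3' | ε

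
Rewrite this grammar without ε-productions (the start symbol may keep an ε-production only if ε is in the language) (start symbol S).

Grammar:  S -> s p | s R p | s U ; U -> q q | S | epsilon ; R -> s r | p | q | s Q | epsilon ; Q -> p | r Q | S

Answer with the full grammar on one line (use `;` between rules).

S -> s p | s R p | s U | s; U -> q q | S; R -> s r | p | q | s Q; Q -> p | r Q | S

Nullable nonterminals: {R, U}.
ε ∉ L(G), so no ε-production is kept.
For each production, add variants omitting each subset of nullable occurrences: S → s U gives s U | s.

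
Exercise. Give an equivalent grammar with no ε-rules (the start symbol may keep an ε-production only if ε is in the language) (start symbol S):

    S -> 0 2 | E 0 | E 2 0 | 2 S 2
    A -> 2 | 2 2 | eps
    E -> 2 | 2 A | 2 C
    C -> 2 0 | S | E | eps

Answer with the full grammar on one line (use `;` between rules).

Nullable nonterminals: {A, C}.
ε ∉ L(G), so no ε-production is kept.

S -> 0 2 | E 0 | E 2 0 | 2 S 2; A -> 2 | 2 2; E -> 2 | 2 A | 2 C; C -> 2 0 | S | E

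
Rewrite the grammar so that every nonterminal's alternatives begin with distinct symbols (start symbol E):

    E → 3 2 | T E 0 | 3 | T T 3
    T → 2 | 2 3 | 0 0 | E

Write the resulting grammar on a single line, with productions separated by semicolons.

E → 3 E' | T E''; T → 0 0 | E | 2 T'; E' → 2 | epsilon; E'' → E 0 | T 3; T' → epsilon | 3

E has alternatives sharing prefix '3': factor to E → 3 E' with E' → 2 | ε.
E has alternatives sharing prefix 'T': factor to E → T E'' with E'' → E 0 | T 3.
T has alternatives sharing prefix '2': factor to T → 2 T' with T' → ε | 3.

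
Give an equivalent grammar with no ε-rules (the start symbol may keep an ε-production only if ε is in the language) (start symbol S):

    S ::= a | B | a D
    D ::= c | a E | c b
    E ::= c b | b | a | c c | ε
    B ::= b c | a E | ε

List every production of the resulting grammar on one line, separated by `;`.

S ::= a | B | a D | ε; D ::= c | a E | a | c b; E ::= c b | b | a | c c; B ::= b c | a E | a

Nullable nonterminals: {B, E, S}.
ε ∈ L(G) since S is nullable, so keep S → ε.
Add the nullable-subset variants: D → a E gives a E | a. B → a E gives a E | a.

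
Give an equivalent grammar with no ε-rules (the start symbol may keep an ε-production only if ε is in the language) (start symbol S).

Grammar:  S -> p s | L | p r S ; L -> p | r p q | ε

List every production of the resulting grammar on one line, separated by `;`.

S -> p s | L | p r S | p r | ε; L -> p | r p q

Nullable nonterminals: {L, S}.
ε ∈ L(G) since S is nullable, so keep S → ε.
Add the nullable-subset variants: S → p r S gives p r S | p r.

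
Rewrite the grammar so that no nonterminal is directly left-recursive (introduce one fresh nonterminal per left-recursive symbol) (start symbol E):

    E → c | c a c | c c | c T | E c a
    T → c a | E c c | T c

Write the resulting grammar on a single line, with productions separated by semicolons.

E → c E' | c a c E' | c c E' | c T E'; T → c a T' | E c c T'; E' → c a E' | epsilon; T' → c T' | epsilon

E, T are directly left-recursive.
For E: α = {c a}, β = {c, c a c, c c, c T}. Rewrite as E → β E' and E' → α E' | ε.
For T: α = {c}, β = {c a, E c c}. Rewrite as T → β T' and T' → α T' | ε.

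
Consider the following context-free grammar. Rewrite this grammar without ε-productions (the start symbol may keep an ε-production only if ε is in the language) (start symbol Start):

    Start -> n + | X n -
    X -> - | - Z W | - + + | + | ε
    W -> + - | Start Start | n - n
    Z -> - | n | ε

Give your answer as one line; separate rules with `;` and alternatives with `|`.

Start -> n + | X n - | n -; X -> - | - Z W | - W | - + + | +; W -> + - | Start Start | n - n; Z -> - | n

The nullable symbols are {X, Z}.
ε ∉ L(G), so no ε-production is kept.
For each production, add variants omitting each subset of nullable occurrences: Start → X n - gives X n - | n -. X → - Z W gives - Z W | - W.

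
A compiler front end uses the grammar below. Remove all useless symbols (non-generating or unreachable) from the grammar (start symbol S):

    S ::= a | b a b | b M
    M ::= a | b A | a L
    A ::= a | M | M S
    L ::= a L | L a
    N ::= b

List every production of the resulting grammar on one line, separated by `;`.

Generating nonterminals: {A, M, N, S}.
Reachable from S after that: {A, M, S}.
Removed useless symbols: {L, N} and every production mentioning them.

S ::= a | b a b | b M; M ::= a | b A; A ::= a | M | M S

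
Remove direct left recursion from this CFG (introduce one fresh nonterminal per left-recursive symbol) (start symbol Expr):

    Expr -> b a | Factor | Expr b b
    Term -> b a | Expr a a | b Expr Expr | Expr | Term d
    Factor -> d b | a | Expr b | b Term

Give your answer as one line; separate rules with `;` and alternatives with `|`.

Directly left-recursive nonterminals: Expr, Term.
For Expr: α = {b b}, β = {b a, Factor}. Rewrite as Expr → β Expr1 and Expr1 → α Expr1 | ε.
For Term: α = {d}, β = {b a, Expr a a, b Expr Expr, Expr}. Rewrite as Term → β Term1 and Term1 → α Term1 | ε.

Expr -> b a Expr1 | Factor Expr1; Term -> b a Term1 | Expr a a Term1 | b Expr Expr Term1 | Expr Term1; Factor -> d b | a | Expr b | b Term; Expr1 -> b b Expr1 | ε; Term1 -> d Term1 | ε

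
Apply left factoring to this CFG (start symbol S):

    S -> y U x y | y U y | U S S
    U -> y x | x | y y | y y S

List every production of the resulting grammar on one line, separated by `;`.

S -> U S S | y U S'; U -> x | y U'; S' -> x y | y; U' -> x | y U''; U'' -> epsilon | S

S has alternatives sharing prefix 'y U': factor to S → y U S' with S' → x y | y.
U has alternatives sharing prefix 'y': factor to U → y U' with U' → x | y | y S.
U' has alternatives sharing prefix 'y': factor to U' → y U'' with U'' → ε | S.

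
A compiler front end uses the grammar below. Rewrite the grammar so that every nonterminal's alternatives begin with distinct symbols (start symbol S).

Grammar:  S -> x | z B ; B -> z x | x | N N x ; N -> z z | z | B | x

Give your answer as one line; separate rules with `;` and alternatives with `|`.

S -> x | z B; B -> z x | x | N N x; N -> B | x | z N'; N' -> z | ε

N has alternatives sharing prefix 'z': factor to N → z N' with N' → z | ε.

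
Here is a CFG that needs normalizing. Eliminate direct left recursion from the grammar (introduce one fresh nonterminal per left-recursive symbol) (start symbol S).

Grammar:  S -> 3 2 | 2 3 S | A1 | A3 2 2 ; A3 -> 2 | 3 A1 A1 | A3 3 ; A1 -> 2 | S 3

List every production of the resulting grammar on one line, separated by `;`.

S -> 3 2 | 2 3 S | A1 | A3 2 2; A3 -> 2 A3' | 3 A1 A1 A3'; A1 -> 2 | S 3; A3' -> 3 A3' | ε

Directly left-recursive nonterminal: A3.
For A3: α = {3}, β = {2, 3 A1 A1}. Rewrite as A3 → β A3' and A3' → α A3' | ε.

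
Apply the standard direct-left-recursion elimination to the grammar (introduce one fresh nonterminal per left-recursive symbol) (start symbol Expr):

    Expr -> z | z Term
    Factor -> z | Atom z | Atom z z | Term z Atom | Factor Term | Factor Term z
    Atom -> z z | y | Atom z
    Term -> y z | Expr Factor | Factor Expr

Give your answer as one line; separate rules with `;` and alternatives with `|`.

Expr -> z | z Term; Factor -> z Factor1 | Atom z Factor1 | Atom z z Factor1 | Term z Atom Factor1; Atom -> z z Atom1 | y Atom1; Term -> y z | Expr Factor | Factor Expr; Factor1 -> Term Factor1 | Term z Factor1 | ε; Atom1 -> z Atom1 | ε

Directly left-recursive nonterminals: Factor, Atom.
For Factor: α = {Term, Term z}, β = {z, Atom z, Atom z z, Term z Atom}. Rewrite as Factor → β Factor1 and Factor1 → α Factor1 | ε.
For Atom: α = {z}, β = {z z, y}. Rewrite as Atom → β Atom1 and Atom1 → α Atom1 | ε.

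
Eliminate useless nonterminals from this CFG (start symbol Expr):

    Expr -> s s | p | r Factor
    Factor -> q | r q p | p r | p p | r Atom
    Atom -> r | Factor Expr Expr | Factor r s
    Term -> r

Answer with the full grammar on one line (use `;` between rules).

Generating nonterminals: {Atom, Expr, Factor, Term}.
Reachable from Expr after that: {Atom, Expr, Factor}.
Removed useless symbols: {Term} and every production mentioning them.

Expr -> s s | p | r Factor; Factor -> q | r q p | p r | p p | r Atom; Atom -> r | Factor Expr Expr | Factor r s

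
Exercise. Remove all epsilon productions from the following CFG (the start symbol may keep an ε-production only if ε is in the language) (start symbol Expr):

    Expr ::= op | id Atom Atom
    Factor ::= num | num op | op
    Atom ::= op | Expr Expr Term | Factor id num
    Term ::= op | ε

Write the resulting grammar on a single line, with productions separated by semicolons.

The nullable symbols are {Term}.
ε ∉ L(G), so no ε-production is kept.
Expand every rule over subsets of its nullable positions: Atom → Expr Expr Term gives Expr Expr Term | Expr Expr.

Expr ::= op | id Atom Atom; Factor ::= num | num op | op; Atom ::= op | Expr Expr Term | Expr Expr | Factor id num; Term ::= op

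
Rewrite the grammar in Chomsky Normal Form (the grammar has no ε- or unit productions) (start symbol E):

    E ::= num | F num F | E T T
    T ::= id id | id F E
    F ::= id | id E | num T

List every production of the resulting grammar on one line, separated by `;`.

Introduce a nonterminal for each terminal appearing in a rule of length ≥ 2: X1 → num, X2 → id.
Binarize each right-hand side of length ≥ 3 by chaining fresh nonterminals (Y1, Y2, …): affected rules were E → F X1 F; E → E T T; T → X2 F E.

E ::= num | F Y1 | E Y2; T ::= X2 X2 | X2 Y3; F ::= id | X2 E | X1 T; X1 ::= num; X2 ::= id; Y1 ::= X1 F; Y2 ::= T T; Y3 ::= F E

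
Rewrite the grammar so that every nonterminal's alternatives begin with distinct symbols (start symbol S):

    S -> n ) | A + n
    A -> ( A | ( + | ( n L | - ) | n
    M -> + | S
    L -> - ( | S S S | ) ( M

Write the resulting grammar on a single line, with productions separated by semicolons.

A has alternatives sharing prefix '(': factor to A → ( A' with A' → A | + | n L.

S -> n ) | A + n; A -> - ) | n | ( A'; M -> + | S; L -> - ( | S S S | ) ( M; A' -> A | + | n L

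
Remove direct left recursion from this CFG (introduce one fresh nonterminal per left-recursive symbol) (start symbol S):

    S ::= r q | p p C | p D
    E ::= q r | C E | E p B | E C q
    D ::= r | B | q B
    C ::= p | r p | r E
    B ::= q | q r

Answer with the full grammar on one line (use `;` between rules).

E is directly left-recursive.
For E: α = {p B, C q}, β = {q r, C E}. Rewrite as E → β E' and E' → α E' | ε.

S ::= r q | p p C | p D; E ::= q r E' | C E E'; D ::= r | B | q B; C ::= p | r p | r E; B ::= q | q r; E' ::= p B E' | C q E' | eps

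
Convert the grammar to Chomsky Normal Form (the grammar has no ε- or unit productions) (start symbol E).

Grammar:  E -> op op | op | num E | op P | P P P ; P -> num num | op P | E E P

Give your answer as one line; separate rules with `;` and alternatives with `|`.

Introduce a nonterminal for each terminal appearing in a rule of length ≥ 2: X1 → op, X2 → num.
Binarize each right-hand side of length ≥ 3 by chaining fresh nonterminals (Y1, Y2, …): affected rules were E → P P P; P → E E P.

E -> X1 X1 | op | X2 E | X1 P | P Y1; P -> X2 X2 | X1 P | E Y2; X1 -> op; X2 -> num; Y1 -> P P; Y2 -> E P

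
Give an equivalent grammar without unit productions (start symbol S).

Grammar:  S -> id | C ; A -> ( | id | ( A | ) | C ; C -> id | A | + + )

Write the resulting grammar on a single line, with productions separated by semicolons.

S -> id | + + ) | ( | ( A | ); A -> id | + + ) | ( | ( A | ); C -> id | + + ) | ( | ( A | )

Unit pairs: A ⇒* {C}; C ⇒* {A}; S ⇒* {A, C}.
For every A with A ⇒* B via unit rules, add B's non-unit alternatives to A; then delete every rule of the form X → Y.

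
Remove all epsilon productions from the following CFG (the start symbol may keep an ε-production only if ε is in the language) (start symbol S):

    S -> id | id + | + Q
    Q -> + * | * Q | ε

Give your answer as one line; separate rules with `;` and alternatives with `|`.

S -> id | id + | + Q | +; Q -> + * | * Q | *

The nullable symbols are {Q}.
ε ∉ L(G), so no ε-production is kept.
Add the nullable-subset variants: S → + Q gives + Q | +. Q → * Q gives * Q | *.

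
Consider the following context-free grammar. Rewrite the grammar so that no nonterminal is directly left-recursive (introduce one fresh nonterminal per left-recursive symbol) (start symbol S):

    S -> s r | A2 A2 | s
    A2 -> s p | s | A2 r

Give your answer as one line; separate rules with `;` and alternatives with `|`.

A2 is directly left-recursive.
For A2: α = {r}, β = {s p, s}. Rewrite as A2 → β A2' and A2' → α A2' | ε.

S -> s r | A2 A2 | s; A2 -> s p A2' | s A2'; A2' -> r A2' | ε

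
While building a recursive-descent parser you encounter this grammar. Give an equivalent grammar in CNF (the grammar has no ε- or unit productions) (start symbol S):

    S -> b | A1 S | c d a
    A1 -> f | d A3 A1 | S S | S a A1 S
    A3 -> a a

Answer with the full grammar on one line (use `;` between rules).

S -> b | A1 S | X1 Y1; A1 -> f | X2 Y2 | S S | S Y3; A3 -> X3 X3; X1 -> c; X2 -> d; X3 -> a; Y1 -> X2 X3; Y2 -> A3 A1; Y3 -> X3 Y4; Y4 -> A1 S

Introduce a nonterminal for each terminal appearing in a rule of length ≥ 2: X1 → c, X2 → d, X3 → a.
Binarize each right-hand side of length ≥ 3 by chaining fresh nonterminals (Y1, Y2, …): affected rules were S → X1 X2 X3; A1 → X2 A3 A1; A1 → S X3 A1 S.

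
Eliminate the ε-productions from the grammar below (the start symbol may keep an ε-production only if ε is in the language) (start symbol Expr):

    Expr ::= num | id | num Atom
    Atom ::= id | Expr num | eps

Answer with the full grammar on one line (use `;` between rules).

Expr ::= num | id | num Atom; Atom ::= id | Expr num

Nullable nonterminals: {Atom}.
ε ∉ L(G), so no ε-production is kept.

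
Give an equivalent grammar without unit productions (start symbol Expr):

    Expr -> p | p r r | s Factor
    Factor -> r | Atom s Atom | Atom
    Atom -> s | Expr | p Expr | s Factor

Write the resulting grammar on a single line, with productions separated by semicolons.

Expr -> p | p r r | s Factor; Factor -> s | p Expr | s Factor | r | Atom s Atom | p | p r r; Atom -> s | p Expr | s Factor | p | p r r

Unit pairs: Atom ⇒* {Expr}; Factor ⇒* {Atom, Expr}.
For every A with A ⇒* B via unit rules, add B's non-unit alternatives to A; then delete every rule of the form X → Y.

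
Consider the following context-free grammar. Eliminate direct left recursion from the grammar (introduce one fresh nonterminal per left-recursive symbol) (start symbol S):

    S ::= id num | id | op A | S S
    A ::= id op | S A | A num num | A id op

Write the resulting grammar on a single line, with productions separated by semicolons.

S ::= id num S' | id S' | op A S'; A ::= id op A' | S A A'; S' ::= S S' | ε; A' ::= num num A' | id op A' | ε

Directly left-recursive nonterminals: S, A.
For S: α = {S}, β = {id num, id, op A}. Rewrite as S → β S' and S' → α S' | ε.
For A: α = {num num, id op}, β = {id op, S A}. Rewrite as A → β A' and A' → α A' | ε.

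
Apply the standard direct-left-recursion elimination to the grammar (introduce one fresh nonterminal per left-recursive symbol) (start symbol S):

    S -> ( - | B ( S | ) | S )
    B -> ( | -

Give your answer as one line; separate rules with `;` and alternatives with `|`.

S -> ( - S' | B ( S S' | ) S'; B -> ( | -; S' -> ) S' | ε

S is directly left-recursive.
For S: α = {)}, β = {( -, B ( S, )}. Rewrite as S → β S' and S' → α S' | ε.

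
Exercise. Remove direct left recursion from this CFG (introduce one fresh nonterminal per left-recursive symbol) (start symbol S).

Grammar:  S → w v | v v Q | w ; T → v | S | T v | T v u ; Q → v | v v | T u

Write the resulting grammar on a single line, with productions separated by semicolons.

S → w v | v v Q | w; T → v T' | S T'; Q → v | v v | T u; T' → v T' | v u T' | ε

Left recursion appears on T.
For T: α = {v, v u}, β = {v, S}. Rewrite as T → β T' and T' → α T' | ε.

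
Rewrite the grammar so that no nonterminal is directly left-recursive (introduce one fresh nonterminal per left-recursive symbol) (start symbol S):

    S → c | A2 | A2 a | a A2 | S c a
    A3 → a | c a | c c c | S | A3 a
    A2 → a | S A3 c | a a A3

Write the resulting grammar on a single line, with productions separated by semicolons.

S → c S' | A2 S' | A2 a S' | a A2 S'; A3 → a A3' | c a A3' | c c c A3' | S A3'; A2 → a | S A3 c | a a A3; S' → c a S' | ε; A3' → a A3' | ε

Left recursion appears on S, A3.
For S: α = {c a}, β = {c, A2, A2 a, a A2}. Rewrite as S → β S' and S' → α S' | ε.
For A3: α = {a}, β = {a, c a, c c c, S}. Rewrite as A3 → β A3' and A3' → α A3' | ε.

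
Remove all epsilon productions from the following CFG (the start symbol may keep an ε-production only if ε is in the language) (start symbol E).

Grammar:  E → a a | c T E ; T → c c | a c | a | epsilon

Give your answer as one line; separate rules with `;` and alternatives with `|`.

E → a a | c T E | c E; T → c c | a c | a

Nullable nonterminals: {T}.
ε ∉ L(G), so no ε-production is kept.
Add the nullable-subset variants: E → c T E gives c T E | c E.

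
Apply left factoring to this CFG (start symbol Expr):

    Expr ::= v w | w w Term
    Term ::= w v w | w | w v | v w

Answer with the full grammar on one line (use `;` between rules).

Term has alternatives sharing prefix 'w': factor to Term → w Term1 with Term1 → v w | ε | v.
Term1 has alternatives sharing prefix 'v': factor to Term1 → v Term11 with Term11 → w | ε.

Expr ::= v w | w w Term; Term ::= v w | w Term1; Term1 ::= ε | v Term11; Term11 ::= w | ε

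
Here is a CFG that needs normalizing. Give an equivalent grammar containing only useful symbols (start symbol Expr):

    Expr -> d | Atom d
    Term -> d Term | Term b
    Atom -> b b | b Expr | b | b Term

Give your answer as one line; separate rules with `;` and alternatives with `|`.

Generating nonterminals: {Atom, Expr}.
Reachable from Expr after that: {Atom, Expr}.
Removed useless symbols: {Term} and every production mentioning them.

Expr -> d | Atom d; Atom -> b b | b Expr | b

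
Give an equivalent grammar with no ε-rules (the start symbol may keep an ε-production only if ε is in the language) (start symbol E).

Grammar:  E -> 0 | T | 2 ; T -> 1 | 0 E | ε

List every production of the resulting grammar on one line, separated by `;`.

Nullable set = {E, T}.
ε ∈ L(G) since E is nullable, so keep E → ε.
Add the nullable-subset variants: T → 0 E gives 0 E | 0.

E -> 0 | T | 2 | ε; T -> 1 | 0 E | 0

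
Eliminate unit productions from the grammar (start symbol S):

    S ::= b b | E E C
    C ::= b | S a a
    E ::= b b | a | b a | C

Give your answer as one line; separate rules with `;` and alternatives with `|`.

Unit pairs: E ⇒* {C}.
For each unit pair (A, B), copy every non-unit production of B to A, then drop all unit productions.

S ::= b b | E E C; C ::= b | S a a; E ::= b b | a | b a | b | S a a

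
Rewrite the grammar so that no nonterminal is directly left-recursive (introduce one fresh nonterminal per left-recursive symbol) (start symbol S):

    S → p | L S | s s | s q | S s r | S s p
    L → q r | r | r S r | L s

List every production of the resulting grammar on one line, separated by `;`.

S → p S' | L S S' | s s S' | s q S'; L → q r L' | r L' | r S r L'; S' → s r S' | s p S' | ε; L' → s L' | ε

Left recursion appears on S, L.
For S: α = {s r, s p}, β = {p, L S, s s, s q}. Rewrite as S → β S' and S' → α S' | ε.
For L: α = {s}, β = {q r, r, r S r}. Rewrite as L → β L' and L' → α L' | ε.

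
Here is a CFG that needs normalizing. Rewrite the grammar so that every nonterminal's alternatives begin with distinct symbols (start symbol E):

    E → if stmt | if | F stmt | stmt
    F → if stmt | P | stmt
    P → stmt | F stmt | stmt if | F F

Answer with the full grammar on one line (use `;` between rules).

E → F stmt | stmt | if E'; F → if stmt | P | stmt; P → stmt P' | F P''; E' → stmt | ε; P' → ε | if; P'' → stmt | F

E has alternatives sharing prefix 'if': factor to E → if E' with E' → stmt | ε.
P has alternatives sharing prefix 'stmt': factor to P → stmt P' with P' → ε | if.
P has alternatives sharing prefix 'F': factor to P → F P'' with P'' → stmt | F.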